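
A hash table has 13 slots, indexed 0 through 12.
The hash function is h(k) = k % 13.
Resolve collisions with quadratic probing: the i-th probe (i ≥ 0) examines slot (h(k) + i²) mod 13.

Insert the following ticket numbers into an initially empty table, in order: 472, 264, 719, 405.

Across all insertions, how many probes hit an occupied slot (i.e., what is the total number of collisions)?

3

472 hashes to 4; slot 4 is free → place at 4.
264 hashes to 4; 4 taken → place at 5.
719 hashes to 4; 4,5 taken → place at 8.
405 hashes to 2; slot 2 is free → place at 2.
Table: [_, _, 405, _, 472, 264, _, _, 719, _, _, _, _]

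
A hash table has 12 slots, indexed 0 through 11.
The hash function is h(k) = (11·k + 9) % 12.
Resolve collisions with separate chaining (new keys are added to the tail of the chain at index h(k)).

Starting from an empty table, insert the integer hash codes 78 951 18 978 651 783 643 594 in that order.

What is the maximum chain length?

78 -> bucket 3
951 -> bucket 6
18 -> bucket 3 (collision)
978 -> bucket 3 (collision)
651 -> bucket 6 (collision)
783 -> bucket 6 (collision)
643 -> bucket 2
594 -> bucket 3 (collision)
Final buckets:
0: ∅
1: ∅
2: 643
3: 78 -> 18 -> 978 -> 594
4: ∅
5: ∅
6: 951 -> 651 -> 783
7: ∅
8: ∅
9: ∅
10: ∅
11: ∅

4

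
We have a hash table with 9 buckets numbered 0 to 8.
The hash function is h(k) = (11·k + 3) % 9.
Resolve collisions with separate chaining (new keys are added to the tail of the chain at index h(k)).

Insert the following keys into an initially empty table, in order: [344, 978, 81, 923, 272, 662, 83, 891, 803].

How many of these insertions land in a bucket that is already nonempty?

5

344 -> bucket 7
978 -> bucket 6
81 -> bucket 3
923 -> bucket 4
272 -> bucket 7 (collision)
662 -> bucket 4 (collision)
83 -> bucket 7 (collision)
891 -> bucket 3 (collision)
803 -> bucket 7 (collision)
Final buckets:
0: -
1: -
2: -
3: 81 -> 891
4: 923 -> 662
5: -
6: 978
7: 344 -> 272 -> 83 -> 803
8: -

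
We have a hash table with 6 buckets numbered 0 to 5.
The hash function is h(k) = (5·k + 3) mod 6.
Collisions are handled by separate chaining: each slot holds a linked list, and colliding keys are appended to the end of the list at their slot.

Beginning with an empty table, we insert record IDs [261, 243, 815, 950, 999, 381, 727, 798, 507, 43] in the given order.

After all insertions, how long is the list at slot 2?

Insert 261: h=0, bucket 0 empty → new chain.
Insert 243: h=0, bucket 0 nonempty → append to chain.
Insert 815: h=4, bucket 4 empty → new chain.
Insert 950: h=1, bucket 1 empty → new chain.
Insert 999: h=0, bucket 0 nonempty → append to chain.
Insert 381: h=0, bucket 0 nonempty → append to chain.
Insert 727: h=2, bucket 2 empty → new chain.
Insert 798: h=3, bucket 3 empty → new chain.
Insert 507: h=0, bucket 0 nonempty → append to chain.
Insert 43: h=2, bucket 2 nonempty → append to chain.
Final buckets:
0: 261 -> 243 -> 999 -> 381 -> 507
1: 950
2: 727 -> 43
3: 798
4: 815
5: -

2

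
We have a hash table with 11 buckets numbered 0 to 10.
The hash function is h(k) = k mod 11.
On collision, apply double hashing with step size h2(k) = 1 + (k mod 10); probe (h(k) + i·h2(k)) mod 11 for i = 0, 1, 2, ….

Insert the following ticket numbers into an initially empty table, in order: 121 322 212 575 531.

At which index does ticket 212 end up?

Insert 121: h=0, slot 0 empty => index 0.
Insert 322: h=3, slot 3 empty => index 3.
Insert 212: h=3, h2=3, slot 3 occupied => index 6.
Insert 575: h=3, h2=6, slot 3 occupied => index 9.
Insert 531: h=3, h2=2, slot 3 occupied => index 5.
Table: [121, ., ., 322, ., 531, 212, ., ., 575, .]

6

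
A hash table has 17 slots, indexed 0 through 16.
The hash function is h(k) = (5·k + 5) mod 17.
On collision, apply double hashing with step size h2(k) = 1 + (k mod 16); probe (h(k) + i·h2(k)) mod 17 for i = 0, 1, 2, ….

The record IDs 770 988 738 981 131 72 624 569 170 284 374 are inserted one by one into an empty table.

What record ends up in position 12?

374

Insert 770: h=13, slot 13 empty -> index 13.
Insert 988: h=15, slot 15 empty -> index 15.
Insert 738: h=6, slot 6 empty -> index 6.
Insert 981: h=14, slot 14 empty -> index 14.
Insert 131: h=14, h2=4, slot 14 occupied -> index 1.
Insert 72: h=8, slot 8 empty -> index 8.
Insert 624: h=14, h2=1, slots 14,15 occupied -> index 16.
Insert 569: h=11, slot 11 empty -> index 11.
Insert 170: h=5, slot 5 empty -> index 5.
Insert 284: h=14, h2=13, slot 14 occupied -> index 10.
Insert 374: h=5, h2=7, slot 5 occupied -> index 12.
Table: [∅, 131, ∅, ∅, ∅, 170, 738, ∅, 72, ∅, 284, 569, 374, 770, 981, 988, 624]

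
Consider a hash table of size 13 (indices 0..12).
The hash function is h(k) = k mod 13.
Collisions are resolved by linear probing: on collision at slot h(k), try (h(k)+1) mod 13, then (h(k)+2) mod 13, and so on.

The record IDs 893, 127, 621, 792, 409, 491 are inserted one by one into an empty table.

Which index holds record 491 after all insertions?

Insert 893: h=9, slot 9 empty -> index 9.
Insert 127: h=10, slot 10 empty -> index 10.
Insert 621: h=10, slot 10 occupied -> index 11.
Insert 792: h=12, slot 12 empty -> index 12.
Insert 409: h=6, slot 6 empty -> index 6.
Insert 491: h=10, slots 10,11,12 occupied -> index 0.
Table: [491, ∅, ∅, ∅, ∅, ∅, 409, ∅, ∅, 893, 127, 621, 792]

0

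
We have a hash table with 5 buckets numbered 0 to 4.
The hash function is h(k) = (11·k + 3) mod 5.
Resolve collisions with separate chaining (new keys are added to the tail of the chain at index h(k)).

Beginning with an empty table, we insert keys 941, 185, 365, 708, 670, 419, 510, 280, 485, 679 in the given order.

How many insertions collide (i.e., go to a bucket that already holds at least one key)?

Insert 941: h=4, bucket 4 empty -> new chain.
Insert 185: h=3, bucket 3 empty -> new chain.
Insert 365: h=3, bucket 3 nonempty -> append to chain.
Insert 708: h=1, bucket 1 empty -> new chain.
Insert 670: h=3, bucket 3 nonempty -> append to chain.
Insert 419: h=2, bucket 2 empty -> new chain.
Insert 510: h=3, bucket 3 nonempty -> append to chain.
Insert 280: h=3, bucket 3 nonempty -> append to chain.
Insert 485: h=3, bucket 3 nonempty -> append to chain.
Insert 679: h=2, bucket 2 nonempty -> append to chain.
Final buckets:
0: .
1: 708
2: 419 -> 679
3: 185 -> 365 -> 670 -> 510 -> 280 -> 485
4: 941

6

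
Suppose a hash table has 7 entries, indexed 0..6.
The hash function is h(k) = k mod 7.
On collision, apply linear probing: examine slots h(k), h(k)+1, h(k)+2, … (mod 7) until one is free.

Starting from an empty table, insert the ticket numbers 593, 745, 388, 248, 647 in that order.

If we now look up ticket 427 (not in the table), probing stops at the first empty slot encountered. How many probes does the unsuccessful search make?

Insert 593: h=5, slot 5 empty → index 5.
Insert 745: h=3, slot 3 empty → index 3.
Insert 388: h=3, slot 3 occupied → index 4.
Insert 248: h=3, slots 3,4,5 occupied → index 6.
Insert 647: h=3, slots 3,4,5,6 occupied → index 0.
Table: [647, -, -, 745, 388, 593, 248]
Lookup 427: h=0, probe 0,1 → slot 1 empty, not found.

2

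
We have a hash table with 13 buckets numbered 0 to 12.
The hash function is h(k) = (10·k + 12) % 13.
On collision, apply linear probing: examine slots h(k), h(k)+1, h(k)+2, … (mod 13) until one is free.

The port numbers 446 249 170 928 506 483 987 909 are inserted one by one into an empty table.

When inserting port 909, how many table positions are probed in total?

446: h=0 → slot 0
249: h=6 → slot 6
170: h=9 → slot 9
928: h=10 → slot 10
506: h=2 → slot 2
483: h=6, probe 6,7 → slot 7
987: h=2, probe 2,3 → slot 3
909: h=2, probe 2,3,4 → slot 4
Table: [446, -, 506, 987, 909, -, 249, 483, -, 170, 928, -, -]

3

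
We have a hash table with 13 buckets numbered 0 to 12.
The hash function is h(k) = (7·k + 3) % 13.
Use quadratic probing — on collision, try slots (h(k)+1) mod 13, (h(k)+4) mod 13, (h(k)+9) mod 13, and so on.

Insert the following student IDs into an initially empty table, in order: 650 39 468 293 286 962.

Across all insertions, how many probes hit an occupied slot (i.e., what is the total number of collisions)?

10

Insert 650: h=3, slot 3 empty => index 3.
Insert 39: h=3, slot 3 occupied => index 4.
Insert 468: h=3, slots 3,4 occupied => index 7.
Insert 293: h=0, slot 0 empty => index 0.
Insert 286: h=3, slots 3,4,7 occupied => index 12.
Insert 962: h=3, slots 3,4,7,12 occupied => index 6.
Table: [293, —, —, 650, 39, —, 962, 468, —, —, —, —, 286]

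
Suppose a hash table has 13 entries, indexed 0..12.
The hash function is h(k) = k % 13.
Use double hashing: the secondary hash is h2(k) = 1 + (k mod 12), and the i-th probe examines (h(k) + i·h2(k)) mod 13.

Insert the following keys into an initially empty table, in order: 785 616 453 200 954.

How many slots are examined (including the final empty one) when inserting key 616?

2

785 hashes to 5; slot 5 is free => place at 5.
616 hashes to 5, h2=5; 5 taken => place at 10.
453 hashes to 11; slot 11 is free => place at 11.
200 hashes to 5, h2=9; 5 taken => place at 1.
954 hashes to 5, h2=7; 5 taken => place at 12.
Table: [., 200, ., ., ., 785, ., ., ., ., 616, 453, 954]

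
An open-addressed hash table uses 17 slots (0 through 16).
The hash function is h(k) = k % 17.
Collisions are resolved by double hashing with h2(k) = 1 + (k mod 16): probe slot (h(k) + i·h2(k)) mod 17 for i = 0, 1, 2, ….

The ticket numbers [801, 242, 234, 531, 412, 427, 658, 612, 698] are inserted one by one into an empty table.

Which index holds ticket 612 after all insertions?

5

801: h=2 → slot 2
242: h=4 → slot 4
234: h=13 → slot 13
531: h=4, h2=4, probe 4,8 → slot 8
412: h=4, h2=13, probe 4,0 → slot 0
427: h=2, h2=12, probe 2,14 → slot 14
658: h=12 → slot 12
612: h=0, h2=5, probe 0,5 → slot 5
698: h=1 → slot 1
Table: [412, 698, 801, _, 242, 612, _, _, 531, _, _, _, 658, 234, 427, _, _]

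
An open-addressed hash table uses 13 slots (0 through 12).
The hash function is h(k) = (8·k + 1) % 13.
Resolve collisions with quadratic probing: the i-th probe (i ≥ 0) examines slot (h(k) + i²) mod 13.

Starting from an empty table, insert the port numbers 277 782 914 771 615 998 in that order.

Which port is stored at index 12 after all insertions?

277 hashes to 7; slot 7 is free → place at 7.
782 hashes to 4; slot 4 is free → place at 4.
914 hashes to 7; 7 taken → place at 8.
771 hashes to 7; 7,8 taken → place at 11.
615 hashes to 7; 7,8,11 taken → place at 3.
998 hashes to 3; 3,4,7 taken → place at 12.
Table: [-, -, -, 615, 782, -, -, 277, 914, -, -, 771, 998]

998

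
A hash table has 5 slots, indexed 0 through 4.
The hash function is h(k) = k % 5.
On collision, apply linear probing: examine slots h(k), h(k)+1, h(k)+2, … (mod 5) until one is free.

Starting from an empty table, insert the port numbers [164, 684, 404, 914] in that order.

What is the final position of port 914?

164 hashes to 4; slot 4 is free → place at 4.
684 hashes to 4; 4 taken → place at 0.
404 hashes to 4; 4,0 taken → place at 1.
914 hashes to 4; 4,0,1 taken → place at 2.
Table: [684, 404, 914, _, 164]

2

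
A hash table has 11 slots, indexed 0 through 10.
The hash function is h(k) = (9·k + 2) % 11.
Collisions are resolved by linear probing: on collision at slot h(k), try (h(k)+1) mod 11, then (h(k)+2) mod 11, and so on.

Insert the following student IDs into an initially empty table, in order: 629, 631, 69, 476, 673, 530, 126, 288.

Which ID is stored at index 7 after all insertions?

69

629: h=9 → slot 9
631: h=5 → slot 5
69: h=7 → slot 7
476: h=7, probe 7,8 → slot 8
673: h=9, probe 9,10 → slot 10
530: h=9, probe 9,10,0 → slot 0
126: h=3 → slot 3
288: h=9, probe 9,10,0,1 → slot 1
Table: [530, 288, ., 126, ., 631, ., 69, 476, 629, 673]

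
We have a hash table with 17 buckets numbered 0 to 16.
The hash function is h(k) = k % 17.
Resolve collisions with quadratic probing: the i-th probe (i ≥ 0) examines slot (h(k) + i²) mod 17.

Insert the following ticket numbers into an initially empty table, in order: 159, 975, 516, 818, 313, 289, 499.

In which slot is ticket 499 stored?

15

159: h=6 → slot 6
975: h=6, probe 6,7 → slot 7
516: h=6, probe 6,7,10 → slot 10
818: h=2 → slot 2
313: h=7, probe 7,8 → slot 8
289: h=0 → slot 0
499: h=6, probe 6,7,10,15 → slot 15
Table: [289, ∅, 818, ∅, ∅, ∅, 159, 975, 313, ∅, 516, ∅, ∅, ∅, ∅, 499, ∅]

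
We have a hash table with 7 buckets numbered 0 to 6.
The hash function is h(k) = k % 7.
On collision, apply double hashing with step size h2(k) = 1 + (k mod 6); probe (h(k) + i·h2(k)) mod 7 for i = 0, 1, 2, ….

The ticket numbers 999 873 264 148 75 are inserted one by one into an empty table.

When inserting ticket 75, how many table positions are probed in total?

4

999 hashes to 5; slot 5 is free → place at 5.
873 hashes to 5, h2=4; 5 taken → place at 2.
264 hashes to 5, h2=1; 5 taken → place at 6.
148 hashes to 1; slot 1 is free → place at 1.
75 hashes to 5, h2=4; 5,2,6 taken → place at 3.
Table: [-, 148, 873, 75, -, 999, 264]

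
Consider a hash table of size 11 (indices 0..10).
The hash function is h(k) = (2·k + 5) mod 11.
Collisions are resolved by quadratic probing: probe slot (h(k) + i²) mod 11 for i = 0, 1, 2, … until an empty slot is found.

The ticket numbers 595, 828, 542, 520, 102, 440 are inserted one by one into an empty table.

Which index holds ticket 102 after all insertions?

Insert 595: h=7, slot 7 empty => index 7.
Insert 828: h=0, slot 0 empty => index 0.
Insert 542: h=0, slot 0 occupied => index 1.
Insert 520: h=0, slots 0,1 occupied => index 4.
Insert 102: h=0, slots 0,1,4 occupied => index 9.
Insert 440: h=5, slot 5 empty => index 5.
Table: [828, 542, -, -, 520, 440, -, 595, -, 102, -]

9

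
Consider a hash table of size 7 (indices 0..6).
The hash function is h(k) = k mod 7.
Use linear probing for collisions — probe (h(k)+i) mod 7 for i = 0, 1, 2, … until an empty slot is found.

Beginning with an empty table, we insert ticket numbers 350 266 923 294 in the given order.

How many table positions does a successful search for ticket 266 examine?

2

Insert 350: h=0, slot 0 empty => index 0.
Insert 266: h=0, slot 0 occupied => index 1.
Insert 923: h=6, slot 6 empty => index 6.
Insert 294: h=0, slots 0,1 occupied => index 2.
Table: [350, 266, 294, ., ., ., 923]
Lookup 266: h=0, probe 0,1 → found at 1.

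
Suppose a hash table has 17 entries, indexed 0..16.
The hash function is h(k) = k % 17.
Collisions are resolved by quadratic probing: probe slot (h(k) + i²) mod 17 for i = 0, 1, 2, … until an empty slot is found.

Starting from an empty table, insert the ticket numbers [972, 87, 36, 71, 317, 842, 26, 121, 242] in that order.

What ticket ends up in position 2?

87

972: h=3 -> slot 3
87: h=2 -> slot 2
36: h=2, probe 2,3,6 -> slot 6
71: h=3, probe 3,4 -> slot 4
317: h=11 -> slot 11
842: h=9 -> slot 9
26: h=9, probe 9,10 -> slot 10
121: h=2, probe 2,3,6,11,1 -> slot 1
242: h=4, probe 4,5 -> slot 5
Table: [_, 121, 87, 972, 71, 242, 36, _, _, 842, 26, 317, _, _, _, _, _]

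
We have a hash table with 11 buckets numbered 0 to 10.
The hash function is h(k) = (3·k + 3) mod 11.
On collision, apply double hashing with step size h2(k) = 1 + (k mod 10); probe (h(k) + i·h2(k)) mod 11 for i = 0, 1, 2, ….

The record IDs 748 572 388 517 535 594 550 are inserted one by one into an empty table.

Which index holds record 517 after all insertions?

748: h=3 → slot 3
572: h=3, h2=3, probe 3,6 → slot 6
388: h=1 → slot 1
517: h=3, h2=8, probe 3,0 → slot 0
535: h=2 → slot 2
594: h=3, h2=5, probe 3,8 → slot 8
550: h=3, h2=1, probe 3,4 → slot 4
Table: [517, 388, 535, 748, 550, ., 572, ., 594, ., .]

0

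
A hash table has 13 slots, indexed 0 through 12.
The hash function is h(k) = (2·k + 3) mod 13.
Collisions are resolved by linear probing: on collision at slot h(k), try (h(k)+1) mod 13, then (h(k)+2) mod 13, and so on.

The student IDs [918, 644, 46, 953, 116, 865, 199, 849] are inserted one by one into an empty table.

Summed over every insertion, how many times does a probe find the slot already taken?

918 hashes to 6; slot 6 is free → place at 6.
644 hashes to 4; slot 4 is free → place at 4.
46 hashes to 4; 4 taken → place at 5.
953 hashes to 11; slot 11 is free → place at 11.
116 hashes to 1; slot 1 is free → place at 1.
865 hashes to 4; 4,5,6 taken → place at 7.
199 hashes to 11; 11 taken → place at 12.
849 hashes to 11; 11,12 taken → place at 0.
Table: [849, 116, —, —, 644, 46, 918, 865, —, —, —, 953, 199]

7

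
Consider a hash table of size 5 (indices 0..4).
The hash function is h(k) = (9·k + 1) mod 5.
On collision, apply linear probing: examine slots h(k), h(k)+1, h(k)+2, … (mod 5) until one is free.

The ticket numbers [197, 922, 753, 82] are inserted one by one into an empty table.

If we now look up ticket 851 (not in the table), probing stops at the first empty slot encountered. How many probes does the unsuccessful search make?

3

Insert 197: h=4, slot 4 empty -> index 4.
Insert 922: h=4, slot 4 occupied -> index 0.
Insert 753: h=3, slot 3 empty -> index 3.
Insert 82: h=4, slots 4,0 occupied -> index 1.
Table: [922, 82, ∅, 753, 197]
Lookup 851: h=0, probe 0,1,2 → slot 2 empty, not found.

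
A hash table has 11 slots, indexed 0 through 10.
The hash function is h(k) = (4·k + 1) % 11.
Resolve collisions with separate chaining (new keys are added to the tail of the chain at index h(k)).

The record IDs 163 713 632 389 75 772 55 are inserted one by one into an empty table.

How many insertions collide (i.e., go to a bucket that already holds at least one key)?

2

163 → bucket 4
713 → bucket 4 (collision)
632 → bucket 10
389 → bucket 6
75 → bucket 4 (collision)
772 → bucket 9
55 → bucket 1
Final buckets:
0: —
1: 55
2: —
3: —
4: 163 -> 713 -> 75
5: —
6: 389
7: —
8: —
9: 772
10: 632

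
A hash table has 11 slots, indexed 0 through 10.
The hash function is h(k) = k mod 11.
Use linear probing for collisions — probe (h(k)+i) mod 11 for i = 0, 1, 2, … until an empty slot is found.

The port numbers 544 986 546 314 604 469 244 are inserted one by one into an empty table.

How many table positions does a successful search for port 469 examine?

3

544 hashes to 5; slot 5 is free => place at 5.
986 hashes to 7; slot 7 is free => place at 7.
546 hashes to 7; 7 taken => place at 8.
314 hashes to 6; slot 6 is free => place at 6.
604 hashes to 10; slot 10 is free => place at 10.
469 hashes to 7; 7,8 taken => place at 9.
244 hashes to 2; slot 2 is free => place at 2.
Table: [_, _, 244, _, _, 544, 314, 986, 546, 469, 604]
Lookup 469: h=7, probe 7,8,9 → found at 9.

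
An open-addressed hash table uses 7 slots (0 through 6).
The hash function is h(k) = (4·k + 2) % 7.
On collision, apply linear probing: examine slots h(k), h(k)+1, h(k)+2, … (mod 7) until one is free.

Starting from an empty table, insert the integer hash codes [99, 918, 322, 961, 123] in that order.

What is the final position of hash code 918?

99 hashes to 6; slot 6 is free -> place at 6.
918 hashes to 6; 6 taken -> place at 0.
322 hashes to 2; slot 2 is free -> place at 2.
961 hashes to 3; slot 3 is free -> place at 3.
123 hashes to 4; slot 4 is free -> place at 4.
Table: [918, _, 322, 961, 123, _, 99]

0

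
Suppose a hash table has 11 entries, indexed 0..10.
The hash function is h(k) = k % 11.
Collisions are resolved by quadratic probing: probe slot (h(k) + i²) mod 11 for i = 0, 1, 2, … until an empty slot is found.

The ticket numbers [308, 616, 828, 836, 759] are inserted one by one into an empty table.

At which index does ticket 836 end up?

4

308 hashes to 0; slot 0 is free -> place at 0.
616 hashes to 0; 0 taken -> place at 1.
828 hashes to 3; slot 3 is free -> place at 3.
836 hashes to 0; 0,1 taken -> place at 4.
759 hashes to 0; 0,1,4 taken -> place at 9.
Table: [308, 616, _, 828, 836, _, _, _, _, 759, _]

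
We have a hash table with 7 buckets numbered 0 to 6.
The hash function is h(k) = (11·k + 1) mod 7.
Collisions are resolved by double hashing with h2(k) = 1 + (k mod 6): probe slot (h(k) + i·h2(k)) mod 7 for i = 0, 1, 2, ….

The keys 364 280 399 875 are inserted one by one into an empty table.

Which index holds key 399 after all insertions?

5

Insert 364: h=1, slot 1 empty → index 1.
Insert 280: h=1, h2=5, slot 1 occupied → index 6.
Insert 399: h=1, h2=4, slot 1 occupied → index 5.
Insert 875: h=1, h2=6, slot 1 occupied → index 0.
Table: [875, 364, ∅, ∅, ∅, 399, 280]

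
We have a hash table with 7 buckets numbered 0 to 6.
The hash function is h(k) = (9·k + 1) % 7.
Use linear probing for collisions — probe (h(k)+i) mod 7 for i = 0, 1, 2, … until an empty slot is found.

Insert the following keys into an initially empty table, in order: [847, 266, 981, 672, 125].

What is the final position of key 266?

2

847 hashes to 1; slot 1 is free -> place at 1.
266 hashes to 1; 1 taken -> place at 2.
981 hashes to 3; slot 3 is free -> place at 3.
672 hashes to 1; 1,2,3 taken -> place at 4.
125 hashes to 6; slot 6 is free -> place at 6.
Table: [∅, 847, 266, 981, 672, ∅, 125]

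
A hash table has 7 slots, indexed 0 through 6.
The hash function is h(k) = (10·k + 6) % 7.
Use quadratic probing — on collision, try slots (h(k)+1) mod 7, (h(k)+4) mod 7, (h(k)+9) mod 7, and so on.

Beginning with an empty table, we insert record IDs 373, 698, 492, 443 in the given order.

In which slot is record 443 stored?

373: h=5 → slot 5
698: h=0 → slot 0
492: h=5, probe 5,6 → slot 6
443: h=5, probe 5,6,2 → slot 2
Table: [698, ., 443, ., ., 373, 492]

2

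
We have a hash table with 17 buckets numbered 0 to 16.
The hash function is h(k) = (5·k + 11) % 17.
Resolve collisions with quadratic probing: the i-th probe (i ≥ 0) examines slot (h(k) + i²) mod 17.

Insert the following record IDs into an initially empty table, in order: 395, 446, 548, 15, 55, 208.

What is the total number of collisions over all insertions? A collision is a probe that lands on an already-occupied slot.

11

395 hashes to 14; slot 14 is free => place at 14.
446 hashes to 14; 14 taken => place at 15.
548 hashes to 14; 14,15 taken => place at 1.
15 hashes to 1; 1 taken => place at 2.
55 hashes to 14; 14,15,1 taken => place at 6.
208 hashes to 14; 14,15,1,6 taken => place at 13.
Table: [_, 548, 15, _, _, _, 55, _, _, _, _, _, _, 208, 395, 446, _]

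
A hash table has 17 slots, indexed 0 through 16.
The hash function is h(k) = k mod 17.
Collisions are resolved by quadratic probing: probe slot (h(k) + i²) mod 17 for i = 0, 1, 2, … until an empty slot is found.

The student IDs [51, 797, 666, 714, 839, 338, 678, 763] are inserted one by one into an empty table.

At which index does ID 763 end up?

Insert 51: h=0, slot 0 empty -> index 0.
Insert 797: h=15, slot 15 empty -> index 15.
Insert 666: h=3, slot 3 empty -> index 3.
Insert 714: h=0, slot 0 occupied -> index 1.
Insert 839: h=6, slot 6 empty -> index 6.
Insert 338: h=15, slot 15 occupied -> index 16.
Insert 678: h=15, slots 15,16 occupied -> index 2.
Insert 763: h=15, slots 15,16,2 occupied -> index 7.
Table: [51, 714, 678, 666, ∅, ∅, 839, 763, ∅, ∅, ∅, ∅, ∅, ∅, ∅, 797, 338]

7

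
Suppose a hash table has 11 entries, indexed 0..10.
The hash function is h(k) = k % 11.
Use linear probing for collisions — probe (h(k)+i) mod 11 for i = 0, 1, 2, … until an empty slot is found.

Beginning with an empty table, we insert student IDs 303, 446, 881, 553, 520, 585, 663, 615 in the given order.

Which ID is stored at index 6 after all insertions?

303

Insert 303: h=6, slot 6 empty => index 6.
Insert 446: h=6, slot 6 occupied => index 7.
Insert 881: h=1, slot 1 empty => index 1.
Insert 553: h=3, slot 3 empty => index 3.
Insert 520: h=3, slot 3 occupied => index 4.
Insert 585: h=2, slot 2 empty => index 2.
Insert 663: h=3, slots 3,4 occupied => index 5.
Insert 615: h=10, slot 10 empty => index 10.
Table: [_, 881, 585, 553, 520, 663, 303, 446, _, _, 615]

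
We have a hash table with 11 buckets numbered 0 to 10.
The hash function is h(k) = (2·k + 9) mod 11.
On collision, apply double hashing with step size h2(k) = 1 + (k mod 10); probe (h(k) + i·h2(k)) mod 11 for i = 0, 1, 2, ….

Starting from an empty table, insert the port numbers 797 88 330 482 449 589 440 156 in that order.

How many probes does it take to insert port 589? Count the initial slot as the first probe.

4

797 hashes to 8; slot 8 is free => place at 8.
88 hashes to 9; slot 9 is free => place at 9.
330 hashes to 9, h2=1; 9 taken => place at 10.
482 hashes to 5; slot 5 is free => place at 5.
449 hashes to 5, h2=10; 5 taken => place at 4.
589 hashes to 10, h2=10; 10,9,8 taken => place at 7.
440 hashes to 9, h2=1; 9,10 taken => place at 0.
156 hashes to 2; slot 2 is free => place at 2.
Table: [440, _, 156, _, 449, 482, _, 589, 797, 88, 330]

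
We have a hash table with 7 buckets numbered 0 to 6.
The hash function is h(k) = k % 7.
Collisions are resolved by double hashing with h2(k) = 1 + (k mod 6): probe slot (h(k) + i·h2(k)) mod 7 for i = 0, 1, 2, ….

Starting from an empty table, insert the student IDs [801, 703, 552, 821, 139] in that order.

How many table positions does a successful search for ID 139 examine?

801 hashes to 3; slot 3 is free => place at 3.
703 hashes to 3, h2=2; 3 taken => place at 5.
552 hashes to 6; slot 6 is free => place at 6.
821 hashes to 2; slot 2 is free => place at 2.
139 hashes to 6, h2=2; 6 taken => place at 1.
Table: [∅, 139, 821, 801, ∅, 703, 552]
Lookup 139: h=6, h2=2, probe 6,1 → found at 1.

2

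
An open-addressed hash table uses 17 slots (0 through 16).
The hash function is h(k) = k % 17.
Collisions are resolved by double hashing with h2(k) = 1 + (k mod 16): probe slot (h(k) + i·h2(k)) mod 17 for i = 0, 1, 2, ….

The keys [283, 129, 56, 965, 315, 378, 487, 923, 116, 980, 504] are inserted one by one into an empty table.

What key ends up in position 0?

Insert 283: h=11, slot 11 empty -> index 11.
Insert 129: h=10, slot 10 empty -> index 10.
Insert 56: h=5, slot 5 empty -> index 5.
Insert 965: h=13, slot 13 empty -> index 13.
Insert 315: h=9, slot 9 empty -> index 9.
Insert 378: h=4, slot 4 empty -> index 4.
Insert 487: h=11, h2=8, slot 11 occupied -> index 2.
Insert 923: h=5, h2=12, slot 5 occupied -> index 0.
Insert 116: h=14, slot 14 empty -> index 14.
Insert 980: h=11, h2=5, slot 11 occupied -> index 16.
Insert 504: h=11, h2=9, slot 11 occupied -> index 3.
Table: [923, _, 487, 504, 378, 56, _, _, _, 315, 129, 283, _, 965, 116, _, 980]

923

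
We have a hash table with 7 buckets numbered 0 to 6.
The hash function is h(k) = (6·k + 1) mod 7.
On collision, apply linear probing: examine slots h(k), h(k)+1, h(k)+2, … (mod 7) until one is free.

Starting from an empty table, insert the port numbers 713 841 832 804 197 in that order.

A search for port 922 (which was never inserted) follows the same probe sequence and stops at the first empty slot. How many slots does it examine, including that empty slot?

Insert 713: h=2, slot 2 empty => index 2.
Insert 841: h=0, slot 0 empty => index 0.
Insert 832: h=2, slot 2 occupied => index 3.
Insert 804: h=2, slots 2,3 occupied => index 4.
Insert 197: h=0, slot 0 occupied => index 1.
Table: [841, 197, 713, 832, 804, —, —]
Lookup 922: h=3, probe 3,4,5 → slot 5 empty, not found.

3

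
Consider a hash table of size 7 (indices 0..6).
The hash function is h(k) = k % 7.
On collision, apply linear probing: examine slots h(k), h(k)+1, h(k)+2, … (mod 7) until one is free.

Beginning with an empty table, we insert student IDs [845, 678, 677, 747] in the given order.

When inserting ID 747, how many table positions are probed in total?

845 hashes to 5; slot 5 is free → place at 5.
678 hashes to 6; slot 6 is free → place at 6.
677 hashes to 5; 5,6 taken → place at 0.
747 hashes to 5; 5,6,0 taken → place at 1.
Table: [677, 747, _, _, _, 845, 678]

4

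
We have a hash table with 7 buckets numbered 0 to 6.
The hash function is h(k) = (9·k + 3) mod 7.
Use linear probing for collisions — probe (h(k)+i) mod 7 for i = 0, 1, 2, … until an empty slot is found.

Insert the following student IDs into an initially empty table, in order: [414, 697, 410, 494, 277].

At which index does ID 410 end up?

Insert 414: h=5, slot 5 empty → index 5.
Insert 697: h=4, slot 4 empty → index 4.
Insert 410: h=4, slots 4,5 occupied → index 6.
Insert 494: h=4, slots 4,5,6 occupied → index 0.
Insert 277: h=4, slots 4,5,6,0 occupied → index 1.
Table: [494, 277, —, —, 697, 414, 410]

6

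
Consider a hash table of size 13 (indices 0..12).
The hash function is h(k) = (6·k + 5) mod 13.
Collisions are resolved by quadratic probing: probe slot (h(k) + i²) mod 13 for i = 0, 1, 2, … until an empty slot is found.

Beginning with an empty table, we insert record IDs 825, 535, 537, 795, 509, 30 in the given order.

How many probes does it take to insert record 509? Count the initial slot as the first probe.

3

825 hashes to 2; slot 2 is free → place at 2.
535 hashes to 4; slot 4 is free → place at 4.
537 hashes to 3; slot 3 is free → place at 3.
795 hashes to 4; 4 taken → place at 5.
509 hashes to 4; 4,5 taken → place at 8.
30 hashes to 3; 3,4 taken → place at 7.
Table: [—, —, 825, 537, 535, 795, —, 30, 509, —, —, —, —]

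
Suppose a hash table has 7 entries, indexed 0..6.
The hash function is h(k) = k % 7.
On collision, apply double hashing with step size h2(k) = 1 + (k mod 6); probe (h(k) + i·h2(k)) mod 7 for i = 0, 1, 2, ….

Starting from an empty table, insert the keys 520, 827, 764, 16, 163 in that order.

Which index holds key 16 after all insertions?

Insert 520: h=2, slot 2 empty => index 2.
Insert 827: h=1, slot 1 empty => index 1.
Insert 764: h=1, h2=3, slot 1 occupied => index 4.
Insert 16: h=2, h2=5, slot 2 occupied => index 0.
Insert 163: h=2, h2=2, slots 2,4 occupied => index 6.
Table: [16, 827, 520, -, 764, -, 163]

0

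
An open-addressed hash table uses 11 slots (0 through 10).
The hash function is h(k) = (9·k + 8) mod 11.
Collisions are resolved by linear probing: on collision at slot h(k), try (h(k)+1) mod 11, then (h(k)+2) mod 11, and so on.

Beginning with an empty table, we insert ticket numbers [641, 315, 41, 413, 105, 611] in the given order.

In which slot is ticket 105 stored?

641 hashes to 2; slot 2 is free -> place at 2.
315 hashes to 5; slot 5 is free -> place at 5.
41 hashes to 3; slot 3 is free -> place at 3.
413 hashes to 7; slot 7 is free -> place at 7.
105 hashes to 7; 7 taken -> place at 8.
611 hashes to 7; 7,8 taken -> place at 9.
Table: [_, _, 641, 41, _, 315, _, 413, 105, 611, _]

8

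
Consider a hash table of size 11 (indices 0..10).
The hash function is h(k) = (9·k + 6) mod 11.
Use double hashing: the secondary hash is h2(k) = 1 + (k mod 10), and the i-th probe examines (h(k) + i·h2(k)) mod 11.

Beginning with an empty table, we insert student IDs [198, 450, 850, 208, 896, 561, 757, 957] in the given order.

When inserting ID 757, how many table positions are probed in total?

4

198 hashes to 6; slot 6 is free => place at 6.
450 hashes to 8; slot 8 is free => place at 8.
850 hashes to 0; slot 0 is free => place at 0.
208 hashes to 8, h2=9; 8,6 taken => place at 4.
896 hashes to 7; slot 7 is free => place at 7.
561 hashes to 6, h2=2; 6,8 taken => place at 10.
757 hashes to 10, h2=8; 10,7,4 taken => place at 1.
957 hashes to 6, h2=8; 6 taken => place at 3.
Table: [850, 757, ., 957, 208, ., 198, 896, 450, ., 561]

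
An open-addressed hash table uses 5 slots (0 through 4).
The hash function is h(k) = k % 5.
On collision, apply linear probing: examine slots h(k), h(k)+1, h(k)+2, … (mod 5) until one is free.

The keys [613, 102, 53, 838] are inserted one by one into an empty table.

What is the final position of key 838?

0

Insert 613: h=3, slot 3 empty → index 3.
Insert 102: h=2, slot 2 empty → index 2.
Insert 53: h=3, slot 3 occupied → index 4.
Insert 838: h=3, slots 3,4 occupied → index 0.
Table: [838, ., 102, 613, 53]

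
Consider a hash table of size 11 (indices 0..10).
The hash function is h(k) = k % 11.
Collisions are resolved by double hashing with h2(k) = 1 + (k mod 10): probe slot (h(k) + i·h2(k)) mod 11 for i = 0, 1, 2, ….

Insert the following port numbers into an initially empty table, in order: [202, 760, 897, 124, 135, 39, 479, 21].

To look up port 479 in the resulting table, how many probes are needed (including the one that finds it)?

202 hashes to 4; slot 4 is free => place at 4.
760 hashes to 1; slot 1 is free => place at 1.
897 hashes to 6; slot 6 is free => place at 6.
124 hashes to 3; slot 3 is free => place at 3.
135 hashes to 3, h2=6; 3 taken => place at 9.
39 hashes to 6, h2=10; 6 taken => place at 5.
479 hashes to 6, h2=10; 6,5,4,3 taken => place at 2.
21 hashes to 10; slot 10 is free => place at 10.
Table: [_, 760, 479, 124, 202, 39, 897, _, _, 135, 21]
Lookup 479: h=6, h2=10, probe 6,5,4,3,2 → found at 2.

5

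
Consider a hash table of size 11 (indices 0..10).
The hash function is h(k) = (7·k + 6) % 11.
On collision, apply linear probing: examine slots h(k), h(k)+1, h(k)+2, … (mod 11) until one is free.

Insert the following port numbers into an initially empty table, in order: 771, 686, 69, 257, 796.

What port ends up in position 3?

Insert 771: h=2, slot 2 empty -> index 2.
Insert 686: h=1, slot 1 empty -> index 1.
Insert 69: h=5, slot 5 empty -> index 5.
Insert 257: h=1, slots 1,2 occupied -> index 3.
Insert 796: h=1, slots 1,2,3 occupied -> index 4.
Table: [—, 686, 771, 257, 796, 69, —, —, —, —, —]

257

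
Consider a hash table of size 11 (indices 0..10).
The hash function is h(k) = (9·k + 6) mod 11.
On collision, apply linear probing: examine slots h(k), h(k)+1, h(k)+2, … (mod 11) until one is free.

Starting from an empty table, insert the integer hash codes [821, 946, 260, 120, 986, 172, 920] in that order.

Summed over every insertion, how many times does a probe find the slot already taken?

821 hashes to 3; slot 3 is free → place at 3.
946 hashes to 6; slot 6 is free → place at 6.
260 hashes to 3; 3 taken → place at 4.
120 hashes to 8; slot 8 is free → place at 8.
986 hashes to 3; 3,4 taken → place at 5.
172 hashes to 3; 3,4,5,6 taken → place at 7.
920 hashes to 3; 3,4,5,6,7,8 taken → place at 9.
Table: [_, _, _, 821, 260, 986, 946, 172, 120, 920, _]

13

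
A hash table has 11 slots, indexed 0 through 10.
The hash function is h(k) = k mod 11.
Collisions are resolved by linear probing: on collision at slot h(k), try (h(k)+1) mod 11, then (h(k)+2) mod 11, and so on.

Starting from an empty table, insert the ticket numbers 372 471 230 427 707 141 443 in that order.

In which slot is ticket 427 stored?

1

Insert 372: h=9, slot 9 empty -> index 9.
Insert 471: h=9, slot 9 occupied -> index 10.
Insert 230: h=10, slot 10 occupied -> index 0.
Insert 427: h=9, slots 9,10,0 occupied -> index 1.
Insert 707: h=3, slot 3 empty -> index 3.
Insert 141: h=9, slots 9,10,0,1 occupied -> index 2.
Insert 443: h=3, slot 3 occupied -> index 4.
Table: [230, 427, 141, 707, 443, _, _, _, _, 372, 471]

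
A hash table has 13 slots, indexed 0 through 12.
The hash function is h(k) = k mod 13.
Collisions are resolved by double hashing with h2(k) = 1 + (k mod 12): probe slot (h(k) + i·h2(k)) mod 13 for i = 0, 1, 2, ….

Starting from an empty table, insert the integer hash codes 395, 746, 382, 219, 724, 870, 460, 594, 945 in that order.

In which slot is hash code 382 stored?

3

395 hashes to 5; slot 5 is free → place at 5.
746 hashes to 5, h2=3; 5 taken → place at 8.
382 hashes to 5, h2=11; 5 taken → place at 3.
219 hashes to 11; slot 11 is free → place at 11.
724 hashes to 9; slot 9 is free → place at 9.
870 hashes to 12; slot 12 is free → place at 12.
460 hashes to 5, h2=5; 5 taken → place at 10.
594 hashes to 9, h2=7; 9,3,10 taken → place at 4.
945 hashes to 9, h2=10; 9 taken → place at 6.
Table: [., ., ., 382, 594, 395, 945, ., 746, 724, 460, 219, 870]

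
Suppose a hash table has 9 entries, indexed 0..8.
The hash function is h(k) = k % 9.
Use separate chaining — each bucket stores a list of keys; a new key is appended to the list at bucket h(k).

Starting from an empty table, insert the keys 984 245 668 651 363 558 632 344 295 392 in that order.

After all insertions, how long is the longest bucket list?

4

Insert 984: h=3, bucket 3 empty -> new chain.
Insert 245: h=2, bucket 2 empty -> new chain.
Insert 668: h=2, bucket 2 nonempty -> append to chain.
Insert 651: h=3, bucket 3 nonempty -> append to chain.
Insert 363: h=3, bucket 3 nonempty -> append to chain.
Insert 558: h=0, bucket 0 empty -> new chain.
Insert 632: h=2, bucket 2 nonempty -> append to chain.
Insert 344: h=2, bucket 2 nonempty -> append to chain.
Insert 295: h=7, bucket 7 empty -> new chain.
Insert 392: h=5, bucket 5 empty -> new chain.
Final buckets:
0: 558
1: -
2: 245 -> 668 -> 632 -> 344
3: 984 -> 651 -> 363
4: -
5: 392
6: -
7: 295
8: -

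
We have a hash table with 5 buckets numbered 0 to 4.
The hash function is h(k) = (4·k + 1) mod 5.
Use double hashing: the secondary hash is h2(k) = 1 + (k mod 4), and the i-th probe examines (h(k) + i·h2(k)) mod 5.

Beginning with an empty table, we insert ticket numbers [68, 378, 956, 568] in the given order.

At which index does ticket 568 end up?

4

Insert 68: h=3, slot 3 empty → index 3.
Insert 378: h=3, h2=3, slot 3 occupied → index 1.
Insert 956: h=0, slot 0 empty → index 0.
Insert 568: h=3, h2=1, slot 3 occupied → index 4.
Table: [956, 378, _, 68, 568]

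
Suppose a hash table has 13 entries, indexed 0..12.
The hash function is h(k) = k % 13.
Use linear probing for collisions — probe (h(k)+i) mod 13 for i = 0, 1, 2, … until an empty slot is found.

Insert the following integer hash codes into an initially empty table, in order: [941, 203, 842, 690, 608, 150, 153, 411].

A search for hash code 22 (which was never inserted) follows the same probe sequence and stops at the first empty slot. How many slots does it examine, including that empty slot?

941 hashes to 5; slot 5 is free -> place at 5.
203 hashes to 8; slot 8 is free -> place at 8.
842 hashes to 10; slot 10 is free -> place at 10.
690 hashes to 1; slot 1 is free -> place at 1.
608 hashes to 10; 10 taken -> place at 11.
150 hashes to 7; slot 7 is free -> place at 7.
153 hashes to 10; 10,11 taken -> place at 12.
411 hashes to 8; 8 taken -> place at 9.
Table: [., 690, ., ., ., 941, ., 150, 203, 411, 842, 608, 153]
Lookup 22: h=9, probe 9,10,11,12,0 → slot 0 empty, not found.

5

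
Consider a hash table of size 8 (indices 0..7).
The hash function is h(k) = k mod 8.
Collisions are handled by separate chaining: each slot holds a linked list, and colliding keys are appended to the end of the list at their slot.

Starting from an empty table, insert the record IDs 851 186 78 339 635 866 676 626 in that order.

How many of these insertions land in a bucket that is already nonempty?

4

Insert 851: h=3, bucket 3 empty -> new chain.
Insert 186: h=2, bucket 2 empty -> new chain.
Insert 78: h=6, bucket 6 empty -> new chain.
Insert 339: h=3, bucket 3 nonempty -> append to chain.
Insert 635: h=3, bucket 3 nonempty -> append to chain.
Insert 866: h=2, bucket 2 nonempty -> append to chain.
Insert 676: h=4, bucket 4 empty -> new chain.
Insert 626: h=2, bucket 2 nonempty -> append to chain.
Final buckets:
0: —
1: —
2: 186 -> 866 -> 626
3: 851 -> 339 -> 635
4: 676
5: —
6: 78
7: —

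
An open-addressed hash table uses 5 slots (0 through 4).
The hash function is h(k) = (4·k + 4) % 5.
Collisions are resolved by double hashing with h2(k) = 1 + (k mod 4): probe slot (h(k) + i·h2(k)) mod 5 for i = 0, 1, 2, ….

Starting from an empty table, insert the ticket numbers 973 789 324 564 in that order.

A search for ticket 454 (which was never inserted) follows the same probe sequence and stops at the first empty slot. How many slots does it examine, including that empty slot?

973 hashes to 1; slot 1 is free → place at 1.
789 hashes to 0; slot 0 is free → place at 0.
324 hashes to 0, h2=1; 0,1 taken → place at 2.
564 hashes to 0, h2=1; 0,1,2 taken → place at 3.
Table: [789, 973, 324, 564, ∅]
Lookup 454: h=0, h2=3, probe 0,3,1,4 → slot 4 empty, not found.

4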